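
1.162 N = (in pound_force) 0.2612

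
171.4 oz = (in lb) 10.71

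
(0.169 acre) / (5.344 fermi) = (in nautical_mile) 6.91e+13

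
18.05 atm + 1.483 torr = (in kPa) 1829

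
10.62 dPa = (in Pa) 1.062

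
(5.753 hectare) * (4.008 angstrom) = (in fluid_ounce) 0.7797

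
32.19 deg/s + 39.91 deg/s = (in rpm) 12.02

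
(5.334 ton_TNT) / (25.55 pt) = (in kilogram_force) 2.525e+11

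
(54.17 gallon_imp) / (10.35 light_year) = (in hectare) 2.515e-22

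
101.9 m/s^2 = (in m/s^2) 101.9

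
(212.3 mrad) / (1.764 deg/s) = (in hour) 0.001915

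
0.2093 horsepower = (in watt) 156.1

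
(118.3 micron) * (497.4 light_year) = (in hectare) 5.567e+10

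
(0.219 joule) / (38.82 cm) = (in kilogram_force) 0.05753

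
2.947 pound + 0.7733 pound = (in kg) 1.687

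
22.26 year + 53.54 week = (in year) 23.29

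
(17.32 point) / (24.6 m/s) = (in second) 0.0002484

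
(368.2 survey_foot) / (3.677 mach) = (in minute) 0.001494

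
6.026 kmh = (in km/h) 6.026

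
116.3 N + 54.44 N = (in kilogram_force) 17.41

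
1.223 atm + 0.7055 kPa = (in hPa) 1246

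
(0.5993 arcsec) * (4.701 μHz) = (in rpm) 1.304e-10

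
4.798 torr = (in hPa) 6.397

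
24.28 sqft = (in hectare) 0.0002256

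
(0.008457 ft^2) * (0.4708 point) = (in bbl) 8.208e-07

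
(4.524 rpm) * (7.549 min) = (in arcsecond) 4.426e+07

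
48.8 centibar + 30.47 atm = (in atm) 30.95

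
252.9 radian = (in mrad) 2.529e+05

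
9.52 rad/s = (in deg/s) 545.5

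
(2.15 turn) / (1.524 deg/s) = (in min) 8.465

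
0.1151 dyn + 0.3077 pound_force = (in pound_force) 0.3077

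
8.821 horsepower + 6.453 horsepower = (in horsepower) 15.27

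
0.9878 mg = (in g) 0.0009878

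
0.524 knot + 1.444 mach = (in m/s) 492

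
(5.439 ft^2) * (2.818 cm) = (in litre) 14.24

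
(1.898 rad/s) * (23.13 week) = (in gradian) 1.69e+09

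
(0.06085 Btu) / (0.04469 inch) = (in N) 5.656e+04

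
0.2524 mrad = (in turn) 4.017e-05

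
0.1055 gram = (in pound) 0.0002326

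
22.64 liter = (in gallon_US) 5.981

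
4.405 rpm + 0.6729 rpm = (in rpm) 5.078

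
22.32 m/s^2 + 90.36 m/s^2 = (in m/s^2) 112.7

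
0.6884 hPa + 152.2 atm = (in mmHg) 1.157e+05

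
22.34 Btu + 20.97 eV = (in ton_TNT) 5.633e-06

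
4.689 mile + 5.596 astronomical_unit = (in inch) 3.296e+13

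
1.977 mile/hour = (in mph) 1.977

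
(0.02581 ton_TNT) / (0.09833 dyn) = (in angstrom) 1.098e+24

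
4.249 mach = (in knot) 2812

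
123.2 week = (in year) 2.363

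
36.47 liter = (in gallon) 9.634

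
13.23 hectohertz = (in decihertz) 1.323e+04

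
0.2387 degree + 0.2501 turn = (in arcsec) 3.25e+05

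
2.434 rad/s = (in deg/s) 139.5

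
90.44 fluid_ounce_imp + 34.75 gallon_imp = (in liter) 160.5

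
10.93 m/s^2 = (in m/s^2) 10.93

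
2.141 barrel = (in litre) 340.4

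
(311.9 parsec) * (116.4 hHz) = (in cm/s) 1.12e+25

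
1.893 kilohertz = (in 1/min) 1.136e+05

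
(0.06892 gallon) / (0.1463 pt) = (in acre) 0.001249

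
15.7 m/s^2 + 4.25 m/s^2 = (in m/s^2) 19.95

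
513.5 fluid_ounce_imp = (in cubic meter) 0.01459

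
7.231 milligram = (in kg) 7.231e-06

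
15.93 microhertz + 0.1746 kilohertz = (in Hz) 174.6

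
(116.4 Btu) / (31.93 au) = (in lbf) 5.78e-09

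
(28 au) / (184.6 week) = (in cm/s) 3.752e+06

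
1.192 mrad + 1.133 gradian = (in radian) 0.01899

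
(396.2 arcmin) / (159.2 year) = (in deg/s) 1.315e-09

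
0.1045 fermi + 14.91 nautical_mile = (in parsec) 8.949e-13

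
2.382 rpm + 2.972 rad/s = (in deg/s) 184.6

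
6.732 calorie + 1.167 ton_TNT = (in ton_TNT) 1.167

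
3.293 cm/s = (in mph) 0.07366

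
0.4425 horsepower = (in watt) 330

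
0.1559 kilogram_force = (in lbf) 0.3437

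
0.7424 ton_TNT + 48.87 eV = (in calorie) 7.424e+08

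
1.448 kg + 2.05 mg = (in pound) 3.192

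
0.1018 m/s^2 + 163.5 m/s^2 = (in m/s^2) 163.6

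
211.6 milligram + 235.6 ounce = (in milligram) 6.679e+06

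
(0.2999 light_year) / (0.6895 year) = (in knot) 2.536e+08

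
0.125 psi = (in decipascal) 8618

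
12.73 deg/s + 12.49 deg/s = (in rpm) 4.203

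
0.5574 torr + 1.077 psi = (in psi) 1.088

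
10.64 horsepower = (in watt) 7934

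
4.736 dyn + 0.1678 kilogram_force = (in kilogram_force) 0.1678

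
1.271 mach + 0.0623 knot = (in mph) 968.2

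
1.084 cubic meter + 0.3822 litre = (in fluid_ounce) 3.667e+04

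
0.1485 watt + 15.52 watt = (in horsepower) 0.02101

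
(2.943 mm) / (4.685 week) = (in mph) 2.323e-09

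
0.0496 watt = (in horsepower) 6.651e-05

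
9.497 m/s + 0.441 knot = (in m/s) 9.724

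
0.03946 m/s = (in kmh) 0.1421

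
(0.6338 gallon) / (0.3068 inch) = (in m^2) 0.3079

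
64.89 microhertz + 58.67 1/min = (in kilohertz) 0.0009779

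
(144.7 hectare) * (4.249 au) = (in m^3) 9.198e+17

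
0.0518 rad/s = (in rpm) 0.4947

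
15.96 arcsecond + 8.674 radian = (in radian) 8.674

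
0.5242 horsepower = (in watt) 390.9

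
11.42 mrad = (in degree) 0.6543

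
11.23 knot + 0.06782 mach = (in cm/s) 2887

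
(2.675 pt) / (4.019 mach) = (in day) 7.981e-12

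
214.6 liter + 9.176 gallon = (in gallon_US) 65.87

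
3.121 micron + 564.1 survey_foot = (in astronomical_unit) 1.149e-09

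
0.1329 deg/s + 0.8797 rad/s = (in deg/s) 50.54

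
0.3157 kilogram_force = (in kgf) 0.3157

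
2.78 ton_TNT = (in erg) 1.163e+17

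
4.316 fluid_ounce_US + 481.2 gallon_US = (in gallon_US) 481.2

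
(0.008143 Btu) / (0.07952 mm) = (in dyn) 1.08e+10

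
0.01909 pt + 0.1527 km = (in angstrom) 1.527e+12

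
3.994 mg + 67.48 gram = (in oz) 2.38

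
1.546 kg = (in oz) 54.53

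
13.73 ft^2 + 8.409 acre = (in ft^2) 3.663e+05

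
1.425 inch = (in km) 3.619e-05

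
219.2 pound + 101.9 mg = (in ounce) 3507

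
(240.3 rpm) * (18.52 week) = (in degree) 1.615e+10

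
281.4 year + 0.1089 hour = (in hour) 2.465e+06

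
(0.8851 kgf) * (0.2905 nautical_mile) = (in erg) 4.67e+10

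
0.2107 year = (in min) 1.107e+05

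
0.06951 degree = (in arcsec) 250.2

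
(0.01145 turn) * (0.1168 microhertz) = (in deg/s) 4.814e-07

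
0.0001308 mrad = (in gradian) 8.327e-06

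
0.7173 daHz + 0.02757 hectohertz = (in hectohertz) 0.0993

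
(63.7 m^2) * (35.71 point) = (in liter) 802.5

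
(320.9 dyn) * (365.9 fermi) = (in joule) 1.174e-15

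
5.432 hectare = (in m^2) 5.432e+04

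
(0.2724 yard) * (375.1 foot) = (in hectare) 0.002848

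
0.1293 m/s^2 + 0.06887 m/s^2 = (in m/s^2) 0.1982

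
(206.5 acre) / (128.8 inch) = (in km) 255.4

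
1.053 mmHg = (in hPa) 1.404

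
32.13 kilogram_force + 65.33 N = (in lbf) 85.52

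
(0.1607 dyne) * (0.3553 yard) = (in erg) 5.221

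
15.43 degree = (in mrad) 269.3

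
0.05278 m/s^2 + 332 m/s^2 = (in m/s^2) 332.1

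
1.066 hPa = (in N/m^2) 106.6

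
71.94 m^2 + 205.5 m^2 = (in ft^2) 2986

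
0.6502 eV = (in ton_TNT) 2.49e-29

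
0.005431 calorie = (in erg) 2.272e+05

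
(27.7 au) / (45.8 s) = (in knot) 1.759e+11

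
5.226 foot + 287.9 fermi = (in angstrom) 1.593e+10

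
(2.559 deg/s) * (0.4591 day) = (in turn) 282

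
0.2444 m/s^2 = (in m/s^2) 0.2444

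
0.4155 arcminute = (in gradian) 0.007694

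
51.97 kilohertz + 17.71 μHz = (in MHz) 0.05197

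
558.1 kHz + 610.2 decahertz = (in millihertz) 5.642e+08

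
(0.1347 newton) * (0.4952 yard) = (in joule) 0.06099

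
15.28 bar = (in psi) 221.6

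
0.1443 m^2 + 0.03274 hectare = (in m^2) 327.5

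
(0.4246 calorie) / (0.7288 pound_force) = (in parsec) 1.776e-17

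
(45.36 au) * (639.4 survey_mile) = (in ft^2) 7.516e+19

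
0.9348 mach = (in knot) 618.7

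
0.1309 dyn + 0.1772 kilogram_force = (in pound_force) 0.3907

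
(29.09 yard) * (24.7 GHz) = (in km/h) 2.365e+12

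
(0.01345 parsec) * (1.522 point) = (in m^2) 2.228e+11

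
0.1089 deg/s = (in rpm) 0.01815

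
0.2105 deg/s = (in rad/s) 0.003674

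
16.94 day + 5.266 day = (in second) 1.919e+06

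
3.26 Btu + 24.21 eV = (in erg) 3.439e+10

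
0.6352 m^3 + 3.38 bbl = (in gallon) 309.8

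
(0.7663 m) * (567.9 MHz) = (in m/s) 4.352e+08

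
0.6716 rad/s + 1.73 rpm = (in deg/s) 48.86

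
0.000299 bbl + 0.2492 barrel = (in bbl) 0.2495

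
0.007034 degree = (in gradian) 0.007816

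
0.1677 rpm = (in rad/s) 0.01756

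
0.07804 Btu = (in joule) 82.34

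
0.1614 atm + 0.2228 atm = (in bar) 0.3893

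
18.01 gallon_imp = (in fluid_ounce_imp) 2882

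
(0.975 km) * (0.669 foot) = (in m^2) 198.8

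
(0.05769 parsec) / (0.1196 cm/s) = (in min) 2.481e+16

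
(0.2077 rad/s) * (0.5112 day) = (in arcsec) 1.892e+09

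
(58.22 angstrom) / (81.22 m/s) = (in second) 7.168e-11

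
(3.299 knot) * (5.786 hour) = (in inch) 1.392e+06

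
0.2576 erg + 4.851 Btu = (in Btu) 4.851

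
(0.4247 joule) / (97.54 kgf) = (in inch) 0.01748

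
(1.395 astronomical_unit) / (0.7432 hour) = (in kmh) 2.808e+08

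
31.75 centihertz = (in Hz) 0.3175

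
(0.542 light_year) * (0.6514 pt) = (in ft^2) 1.268e+13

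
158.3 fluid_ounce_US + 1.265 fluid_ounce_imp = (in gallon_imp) 1.038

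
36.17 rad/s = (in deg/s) 2072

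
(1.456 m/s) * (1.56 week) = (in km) 1374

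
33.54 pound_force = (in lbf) 33.54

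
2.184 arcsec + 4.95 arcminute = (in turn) 0.0002309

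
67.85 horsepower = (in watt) 5.06e+04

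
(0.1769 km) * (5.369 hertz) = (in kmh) 3419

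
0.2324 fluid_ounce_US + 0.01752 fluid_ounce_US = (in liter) 0.007391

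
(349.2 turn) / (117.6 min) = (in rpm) 2.969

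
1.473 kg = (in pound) 3.247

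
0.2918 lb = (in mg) 1.324e+05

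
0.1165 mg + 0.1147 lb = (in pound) 0.1147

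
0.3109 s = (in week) 5.141e-07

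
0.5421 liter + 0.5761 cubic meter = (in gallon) 152.3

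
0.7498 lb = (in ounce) 12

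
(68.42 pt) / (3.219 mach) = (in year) 6.983e-13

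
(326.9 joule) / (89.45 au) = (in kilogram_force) 2.491e-12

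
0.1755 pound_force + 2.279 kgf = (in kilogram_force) 2.359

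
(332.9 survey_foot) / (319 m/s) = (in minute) 0.005301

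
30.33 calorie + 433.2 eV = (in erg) 1.269e+09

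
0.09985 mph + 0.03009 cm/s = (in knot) 0.08735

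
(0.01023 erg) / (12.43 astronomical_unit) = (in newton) 5.501e-22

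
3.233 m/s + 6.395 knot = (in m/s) 6.523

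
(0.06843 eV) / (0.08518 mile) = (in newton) 7.998e-23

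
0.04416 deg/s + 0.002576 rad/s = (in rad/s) 0.003347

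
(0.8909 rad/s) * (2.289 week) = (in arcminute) 4.24e+09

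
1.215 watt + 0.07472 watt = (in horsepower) 0.00173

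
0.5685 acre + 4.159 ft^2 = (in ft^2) 2.477e+04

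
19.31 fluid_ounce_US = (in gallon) 0.1509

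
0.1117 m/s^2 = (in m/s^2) 0.1117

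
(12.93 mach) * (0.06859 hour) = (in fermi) 1.087e+21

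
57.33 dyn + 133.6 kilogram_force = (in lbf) 294.5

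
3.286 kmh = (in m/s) 0.9128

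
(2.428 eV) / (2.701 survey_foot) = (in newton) 4.725e-19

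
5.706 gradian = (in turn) 0.01427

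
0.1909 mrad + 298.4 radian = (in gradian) 1.9e+04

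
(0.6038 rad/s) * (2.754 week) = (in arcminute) 3.457e+09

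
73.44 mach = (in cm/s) 2.501e+06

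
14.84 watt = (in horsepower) 0.0199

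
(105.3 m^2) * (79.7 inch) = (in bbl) 1341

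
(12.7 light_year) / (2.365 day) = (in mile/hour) 1.315e+12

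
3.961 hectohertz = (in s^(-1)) 396.1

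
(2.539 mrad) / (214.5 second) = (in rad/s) 1.184e-05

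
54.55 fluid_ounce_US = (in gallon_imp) 0.3549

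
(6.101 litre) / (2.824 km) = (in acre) 5.338e-10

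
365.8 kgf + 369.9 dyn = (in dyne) 3.587e+08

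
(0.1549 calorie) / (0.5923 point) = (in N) 3102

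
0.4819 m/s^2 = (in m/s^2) 0.4819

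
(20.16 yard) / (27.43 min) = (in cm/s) 1.12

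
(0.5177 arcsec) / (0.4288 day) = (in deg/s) 3.882e-09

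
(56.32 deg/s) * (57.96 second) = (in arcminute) 1.959e+05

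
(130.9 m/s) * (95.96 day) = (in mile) 6.744e+05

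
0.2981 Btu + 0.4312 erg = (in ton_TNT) 7.517e-08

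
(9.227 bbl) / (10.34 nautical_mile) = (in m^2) 7.661e-05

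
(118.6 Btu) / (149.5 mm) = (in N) 8.37e+05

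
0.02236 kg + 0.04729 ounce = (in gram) 23.7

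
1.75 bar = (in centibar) 175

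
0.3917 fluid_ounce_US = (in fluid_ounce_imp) 0.4077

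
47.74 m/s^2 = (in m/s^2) 47.74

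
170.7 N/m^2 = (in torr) 1.28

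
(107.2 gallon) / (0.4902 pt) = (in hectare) 0.2347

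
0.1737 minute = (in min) 0.1737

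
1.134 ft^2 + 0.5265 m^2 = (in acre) 0.0001561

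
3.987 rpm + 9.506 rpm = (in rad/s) 1.413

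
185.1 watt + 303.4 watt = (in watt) 488.5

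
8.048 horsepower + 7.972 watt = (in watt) 6009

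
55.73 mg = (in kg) 5.573e-05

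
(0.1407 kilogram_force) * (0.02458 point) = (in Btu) 1.134e-08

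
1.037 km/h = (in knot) 0.5599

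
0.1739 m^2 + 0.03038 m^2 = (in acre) 5.048e-05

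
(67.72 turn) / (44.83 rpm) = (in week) 0.0001499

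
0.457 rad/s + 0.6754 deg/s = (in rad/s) 0.4688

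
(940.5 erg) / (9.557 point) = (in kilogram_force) 0.002845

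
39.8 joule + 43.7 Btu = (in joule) 4.615e+04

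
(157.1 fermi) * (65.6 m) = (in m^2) 1.031e-11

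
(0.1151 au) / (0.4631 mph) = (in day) 9.626e+05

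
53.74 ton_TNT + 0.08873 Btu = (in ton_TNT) 53.74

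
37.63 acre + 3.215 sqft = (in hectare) 15.23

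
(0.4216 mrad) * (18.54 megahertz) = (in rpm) 7.464e+04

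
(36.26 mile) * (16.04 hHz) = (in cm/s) 9.36e+09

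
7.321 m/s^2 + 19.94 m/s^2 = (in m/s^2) 27.26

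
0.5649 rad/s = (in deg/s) 32.37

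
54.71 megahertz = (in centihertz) 5.471e+09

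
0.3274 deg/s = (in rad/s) 0.005714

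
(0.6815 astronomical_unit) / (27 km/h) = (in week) 2.248e+04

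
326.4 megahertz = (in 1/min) 1.958e+10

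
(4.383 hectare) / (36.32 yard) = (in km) 1.32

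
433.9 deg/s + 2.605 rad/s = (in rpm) 97.19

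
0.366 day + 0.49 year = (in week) 25.6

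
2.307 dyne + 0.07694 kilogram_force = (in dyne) 7.545e+04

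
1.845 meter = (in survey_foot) 6.053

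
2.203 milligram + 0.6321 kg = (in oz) 22.3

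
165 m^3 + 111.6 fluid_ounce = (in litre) 1.65e+05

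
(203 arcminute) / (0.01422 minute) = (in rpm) 0.6609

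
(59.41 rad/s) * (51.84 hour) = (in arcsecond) 2.287e+12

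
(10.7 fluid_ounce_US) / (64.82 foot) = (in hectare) 1.602e-09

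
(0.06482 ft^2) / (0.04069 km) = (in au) 9.893e-16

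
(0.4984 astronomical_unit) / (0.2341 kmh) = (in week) 1.896e+06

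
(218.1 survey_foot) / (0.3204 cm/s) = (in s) 2.075e+04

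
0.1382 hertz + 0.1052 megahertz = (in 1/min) 6.312e+06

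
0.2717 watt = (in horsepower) 0.0003644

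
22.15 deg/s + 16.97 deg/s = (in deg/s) 39.12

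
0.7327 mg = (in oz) 2.585e-05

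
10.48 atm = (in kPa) 1062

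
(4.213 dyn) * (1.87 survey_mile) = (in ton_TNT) 3.03e-11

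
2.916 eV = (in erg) 4.672e-12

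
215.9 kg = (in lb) 476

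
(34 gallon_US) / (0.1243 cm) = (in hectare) 0.01035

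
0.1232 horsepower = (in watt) 91.87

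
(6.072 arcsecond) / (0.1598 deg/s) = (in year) 3.347e-10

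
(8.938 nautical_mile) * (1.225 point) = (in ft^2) 77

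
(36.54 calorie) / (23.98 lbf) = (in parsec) 4.645e-17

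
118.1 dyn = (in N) 0.001181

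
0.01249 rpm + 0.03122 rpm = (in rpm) 0.04371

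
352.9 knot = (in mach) 0.5332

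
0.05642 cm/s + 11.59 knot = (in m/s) 5.963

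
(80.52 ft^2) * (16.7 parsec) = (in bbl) 2.425e+19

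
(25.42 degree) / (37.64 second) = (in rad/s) 0.01179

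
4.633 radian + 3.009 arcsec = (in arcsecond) 9.556e+05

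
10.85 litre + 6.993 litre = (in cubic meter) 0.01784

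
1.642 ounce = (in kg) 0.04655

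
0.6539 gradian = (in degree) 0.5885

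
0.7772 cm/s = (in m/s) 0.007772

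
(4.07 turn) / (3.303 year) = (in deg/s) 1.407e-05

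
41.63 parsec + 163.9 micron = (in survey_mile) 7.982e+14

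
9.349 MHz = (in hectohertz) 9.349e+04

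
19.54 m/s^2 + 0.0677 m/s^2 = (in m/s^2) 19.61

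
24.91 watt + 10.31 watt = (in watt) 35.22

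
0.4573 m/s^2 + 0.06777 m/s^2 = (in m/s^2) 0.5251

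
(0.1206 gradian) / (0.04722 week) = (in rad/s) 6.633e-08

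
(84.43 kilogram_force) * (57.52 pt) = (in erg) 1.68e+08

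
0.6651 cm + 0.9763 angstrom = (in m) 0.006651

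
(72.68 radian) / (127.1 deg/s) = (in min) 0.5461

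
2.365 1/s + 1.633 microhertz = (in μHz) 2.365e+06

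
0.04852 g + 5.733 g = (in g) 5.782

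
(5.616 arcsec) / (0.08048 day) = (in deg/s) 2.243e-07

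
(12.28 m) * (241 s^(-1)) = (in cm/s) 2.959e+05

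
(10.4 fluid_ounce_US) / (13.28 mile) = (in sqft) 1.549e-07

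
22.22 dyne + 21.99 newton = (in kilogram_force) 2.242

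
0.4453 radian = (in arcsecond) 9.185e+04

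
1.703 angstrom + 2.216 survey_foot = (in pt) 1915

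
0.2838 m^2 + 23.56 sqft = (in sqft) 26.61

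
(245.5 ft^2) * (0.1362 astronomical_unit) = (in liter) 4.647e+14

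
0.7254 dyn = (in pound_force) 1.631e-06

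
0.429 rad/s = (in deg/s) 24.58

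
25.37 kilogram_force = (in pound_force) 55.93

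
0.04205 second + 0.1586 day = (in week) 0.02266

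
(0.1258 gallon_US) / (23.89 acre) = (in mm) 4.926e-06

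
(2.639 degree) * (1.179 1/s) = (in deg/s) 3.111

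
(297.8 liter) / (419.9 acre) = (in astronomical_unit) 1.171e-18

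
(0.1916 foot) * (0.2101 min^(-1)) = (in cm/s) 0.02045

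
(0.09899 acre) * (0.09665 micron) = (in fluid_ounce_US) 1.309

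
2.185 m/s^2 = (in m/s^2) 2.185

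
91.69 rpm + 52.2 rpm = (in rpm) 143.9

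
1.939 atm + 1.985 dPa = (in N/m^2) 1.965e+05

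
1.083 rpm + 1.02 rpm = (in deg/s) 12.62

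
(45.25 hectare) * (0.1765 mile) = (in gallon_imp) 2.827e+10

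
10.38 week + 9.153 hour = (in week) 10.43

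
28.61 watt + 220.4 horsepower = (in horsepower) 220.4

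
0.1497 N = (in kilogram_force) 0.01527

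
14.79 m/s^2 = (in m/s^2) 14.79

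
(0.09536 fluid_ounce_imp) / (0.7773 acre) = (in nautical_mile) 4.651e-13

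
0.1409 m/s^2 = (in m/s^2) 0.1409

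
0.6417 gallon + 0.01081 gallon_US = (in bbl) 0.01554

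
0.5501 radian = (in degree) 31.52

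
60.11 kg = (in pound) 132.5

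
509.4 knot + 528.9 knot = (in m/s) 534.1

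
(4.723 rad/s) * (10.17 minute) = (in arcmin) 9.907e+06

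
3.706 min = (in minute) 3.706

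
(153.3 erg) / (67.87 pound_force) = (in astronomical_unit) 3.394e-19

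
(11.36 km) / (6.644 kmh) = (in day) 0.07124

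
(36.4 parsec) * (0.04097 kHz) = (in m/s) 4.602e+19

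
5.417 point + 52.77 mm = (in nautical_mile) 2.953e-05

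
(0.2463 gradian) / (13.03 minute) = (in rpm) 4.726e-05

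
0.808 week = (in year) 0.0155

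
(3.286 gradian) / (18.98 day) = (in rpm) 3.006e-07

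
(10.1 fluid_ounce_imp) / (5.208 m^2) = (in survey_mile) 3.424e-08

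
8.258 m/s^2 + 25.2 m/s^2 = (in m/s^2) 33.46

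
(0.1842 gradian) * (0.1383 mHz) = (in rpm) 3.821e-06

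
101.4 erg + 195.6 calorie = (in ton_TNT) 1.956e-07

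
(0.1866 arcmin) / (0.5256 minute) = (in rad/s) 1.721e-06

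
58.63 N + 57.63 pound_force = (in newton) 315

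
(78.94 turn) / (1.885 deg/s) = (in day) 0.1745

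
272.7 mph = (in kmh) 438.9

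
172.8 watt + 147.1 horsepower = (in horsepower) 147.3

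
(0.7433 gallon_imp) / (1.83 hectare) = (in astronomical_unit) 1.234e-18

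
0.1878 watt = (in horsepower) 0.0002518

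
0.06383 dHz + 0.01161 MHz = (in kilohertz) 11.61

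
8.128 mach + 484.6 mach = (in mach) 492.7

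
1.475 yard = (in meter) 1.349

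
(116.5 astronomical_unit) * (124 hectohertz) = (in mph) 4.834e+17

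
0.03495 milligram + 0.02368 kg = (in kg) 0.02368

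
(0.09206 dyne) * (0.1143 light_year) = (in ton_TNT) 0.2379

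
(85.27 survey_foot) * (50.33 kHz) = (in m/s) 1.308e+06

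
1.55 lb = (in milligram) 7.031e+05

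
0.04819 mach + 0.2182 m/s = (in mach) 0.04883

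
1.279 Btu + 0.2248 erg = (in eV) 8.422e+21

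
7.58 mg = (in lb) 1.671e-05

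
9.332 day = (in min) 1.344e+04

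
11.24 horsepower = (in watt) 8382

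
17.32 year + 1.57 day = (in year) 17.32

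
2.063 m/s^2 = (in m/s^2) 2.063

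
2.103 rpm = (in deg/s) 12.62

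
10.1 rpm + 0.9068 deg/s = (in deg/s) 61.51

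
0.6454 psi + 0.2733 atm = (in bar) 0.3214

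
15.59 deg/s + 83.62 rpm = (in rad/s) 9.029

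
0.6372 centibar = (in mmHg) 4.779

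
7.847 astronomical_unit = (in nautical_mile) 6.339e+08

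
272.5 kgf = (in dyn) 2.672e+08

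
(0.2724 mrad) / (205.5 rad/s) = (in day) 1.534e-11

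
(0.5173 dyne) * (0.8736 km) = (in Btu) 4.283e-06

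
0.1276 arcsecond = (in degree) 3.544e-05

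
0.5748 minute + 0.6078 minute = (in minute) 1.183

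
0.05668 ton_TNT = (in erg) 2.371e+15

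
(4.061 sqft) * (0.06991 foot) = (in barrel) 0.05057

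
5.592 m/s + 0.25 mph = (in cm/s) 570.4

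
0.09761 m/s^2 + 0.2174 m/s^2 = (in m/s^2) 0.315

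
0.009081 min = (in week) 9.009e-07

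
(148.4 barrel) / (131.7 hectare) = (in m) 1.791e-05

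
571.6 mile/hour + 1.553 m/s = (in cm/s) 2.571e+04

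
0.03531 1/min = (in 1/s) 0.0005885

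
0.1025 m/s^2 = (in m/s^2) 0.1025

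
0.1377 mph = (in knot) 0.1197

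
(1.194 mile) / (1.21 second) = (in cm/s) 1.588e+05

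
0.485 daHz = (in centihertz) 485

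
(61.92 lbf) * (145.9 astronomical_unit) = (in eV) 3.752e+34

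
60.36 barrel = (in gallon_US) 2535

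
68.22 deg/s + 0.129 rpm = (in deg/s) 68.99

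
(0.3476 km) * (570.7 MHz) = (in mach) 5.826e+08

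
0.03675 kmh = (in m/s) 0.01021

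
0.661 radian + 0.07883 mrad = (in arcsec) 1.364e+05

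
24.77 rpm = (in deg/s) 148.6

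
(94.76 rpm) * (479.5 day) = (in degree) 2.355e+10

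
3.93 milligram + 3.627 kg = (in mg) 3.627e+06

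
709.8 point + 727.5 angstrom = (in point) 709.8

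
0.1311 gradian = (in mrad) 2.059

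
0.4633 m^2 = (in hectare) 4.633e-05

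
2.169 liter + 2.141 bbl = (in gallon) 90.49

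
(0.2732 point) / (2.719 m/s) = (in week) 5.861e-11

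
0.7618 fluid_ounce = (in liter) 0.02253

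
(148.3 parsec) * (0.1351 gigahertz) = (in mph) 1.383e+27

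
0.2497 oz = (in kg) 0.007079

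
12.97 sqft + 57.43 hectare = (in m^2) 5.743e+05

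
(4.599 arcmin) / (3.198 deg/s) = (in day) 2.774e-07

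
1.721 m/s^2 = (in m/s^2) 1.721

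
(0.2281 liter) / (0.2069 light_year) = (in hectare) 1.165e-23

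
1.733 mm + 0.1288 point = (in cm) 0.1778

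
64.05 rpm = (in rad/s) 6.707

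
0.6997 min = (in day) 0.0004859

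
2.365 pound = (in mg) 1.073e+06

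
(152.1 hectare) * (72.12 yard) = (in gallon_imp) 2.206e+10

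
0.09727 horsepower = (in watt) 72.53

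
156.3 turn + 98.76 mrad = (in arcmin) 3.376e+06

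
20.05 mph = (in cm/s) 896.3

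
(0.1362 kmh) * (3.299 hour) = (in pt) 1.274e+06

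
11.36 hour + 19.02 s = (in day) 0.4736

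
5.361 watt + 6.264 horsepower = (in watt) 4676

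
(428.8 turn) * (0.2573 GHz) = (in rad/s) 6.932e+11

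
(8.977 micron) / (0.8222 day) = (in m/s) 1.264e-10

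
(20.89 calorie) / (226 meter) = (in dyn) 3.867e+04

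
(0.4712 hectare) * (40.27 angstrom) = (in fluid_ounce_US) 0.6416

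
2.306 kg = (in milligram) 2.306e+06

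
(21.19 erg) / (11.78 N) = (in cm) 1.799e-05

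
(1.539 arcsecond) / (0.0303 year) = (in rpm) 7.457e-11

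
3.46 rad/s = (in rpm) 33.04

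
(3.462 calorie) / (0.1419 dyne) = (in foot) 3.349e+07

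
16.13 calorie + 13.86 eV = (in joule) 67.49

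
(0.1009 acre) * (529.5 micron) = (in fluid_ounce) 7311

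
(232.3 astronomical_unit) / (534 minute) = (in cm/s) 1.085e+11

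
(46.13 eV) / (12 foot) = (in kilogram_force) 2.061e-19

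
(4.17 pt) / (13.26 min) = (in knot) 3.594e-06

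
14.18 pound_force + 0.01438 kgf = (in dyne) 6.322e+06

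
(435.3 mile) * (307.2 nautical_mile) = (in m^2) 3.986e+11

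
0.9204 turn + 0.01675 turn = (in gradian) 374.9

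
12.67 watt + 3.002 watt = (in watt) 15.67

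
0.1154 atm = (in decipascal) 1.169e+05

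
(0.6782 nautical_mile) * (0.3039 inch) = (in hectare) 0.0009695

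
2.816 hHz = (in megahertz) 0.0002816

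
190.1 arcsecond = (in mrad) 0.9216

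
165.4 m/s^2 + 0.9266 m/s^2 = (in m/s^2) 166.3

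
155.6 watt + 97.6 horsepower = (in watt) 7.294e+04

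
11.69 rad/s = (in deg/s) 669.8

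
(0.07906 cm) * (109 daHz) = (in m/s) 0.8618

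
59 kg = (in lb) 130.1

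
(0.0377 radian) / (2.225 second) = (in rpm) 0.1618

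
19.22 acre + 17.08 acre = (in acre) 36.3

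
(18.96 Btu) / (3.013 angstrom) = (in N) 6.639e+13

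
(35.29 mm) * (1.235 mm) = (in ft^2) 0.0004691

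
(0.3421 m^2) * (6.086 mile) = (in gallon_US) 8.852e+05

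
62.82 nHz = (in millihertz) 6.282e-05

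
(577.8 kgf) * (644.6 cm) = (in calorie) 8730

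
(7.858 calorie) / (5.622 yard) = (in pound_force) 1.438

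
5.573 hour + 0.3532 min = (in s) 2.008e+04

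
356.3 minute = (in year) 0.0006779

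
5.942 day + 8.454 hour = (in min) 9064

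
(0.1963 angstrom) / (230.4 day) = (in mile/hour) 2.206e-18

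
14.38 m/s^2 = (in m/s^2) 14.38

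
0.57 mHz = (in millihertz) 0.57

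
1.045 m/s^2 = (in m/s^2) 1.045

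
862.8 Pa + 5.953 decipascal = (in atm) 0.008521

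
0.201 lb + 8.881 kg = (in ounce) 316.5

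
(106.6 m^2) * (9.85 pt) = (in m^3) 0.3704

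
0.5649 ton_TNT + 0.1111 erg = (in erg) 2.364e+16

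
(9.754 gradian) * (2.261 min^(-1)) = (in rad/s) 0.005774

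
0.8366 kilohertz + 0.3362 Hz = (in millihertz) 8.369e+05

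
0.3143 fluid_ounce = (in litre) 0.009295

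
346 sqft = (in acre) 0.007943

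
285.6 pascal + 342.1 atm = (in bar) 346.6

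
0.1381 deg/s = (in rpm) 0.02302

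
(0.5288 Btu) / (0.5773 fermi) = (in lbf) 2.173e+17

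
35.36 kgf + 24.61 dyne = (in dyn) 3.468e+07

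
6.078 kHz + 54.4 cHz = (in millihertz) 6.079e+06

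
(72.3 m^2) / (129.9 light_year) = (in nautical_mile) 3.177e-20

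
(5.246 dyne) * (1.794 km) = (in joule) 0.09411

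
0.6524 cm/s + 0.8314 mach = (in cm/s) 2.831e+04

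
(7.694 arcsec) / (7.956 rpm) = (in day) 5.182e-10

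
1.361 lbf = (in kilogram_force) 0.6173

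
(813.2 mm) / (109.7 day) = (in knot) 1.668e-07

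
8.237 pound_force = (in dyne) 3.664e+06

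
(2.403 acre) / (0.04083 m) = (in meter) 2.382e+05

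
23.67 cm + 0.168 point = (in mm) 236.8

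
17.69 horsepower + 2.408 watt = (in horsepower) 17.69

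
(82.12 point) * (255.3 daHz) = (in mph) 165.4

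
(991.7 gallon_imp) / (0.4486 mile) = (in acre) 1.543e-06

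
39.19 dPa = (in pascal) 3.919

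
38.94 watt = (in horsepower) 0.05222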